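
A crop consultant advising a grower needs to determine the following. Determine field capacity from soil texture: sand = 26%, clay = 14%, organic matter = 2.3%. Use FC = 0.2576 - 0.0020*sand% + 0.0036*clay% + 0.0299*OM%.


FC = 0.2576 - 0.0020*26 + 0.0036*14 + 0.0299*2.3
   = 0.2576 - 0.0520 + 0.0504 + 0.0688
   = 0.3248


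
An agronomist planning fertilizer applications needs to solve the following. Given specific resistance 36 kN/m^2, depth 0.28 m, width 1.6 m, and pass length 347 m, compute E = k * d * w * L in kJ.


E = k * d * w * L
  = 36 * 0.28 * 1.6 * 347
  = 5596.42 kJ


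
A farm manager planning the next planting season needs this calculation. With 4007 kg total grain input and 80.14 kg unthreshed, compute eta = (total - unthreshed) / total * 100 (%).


eta = (total - unthreshed) / total * 100
    = (4007 - 80.14) / 4007 * 100
    = 3926.86 / 4007 * 100
    = 98%


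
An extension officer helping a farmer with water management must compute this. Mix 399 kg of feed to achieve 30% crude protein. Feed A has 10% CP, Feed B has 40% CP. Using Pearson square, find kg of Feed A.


parts_A = CP_b - target = 40 - 30 = 10
parts_B = target - CP_a = 30 - 10 = 20
total_parts = 10 + 20 = 30
Feed A = 399 * 10 / 30 = 133 kg
Feed B = 399 * 20 / 30 = 266 kg

133 kg


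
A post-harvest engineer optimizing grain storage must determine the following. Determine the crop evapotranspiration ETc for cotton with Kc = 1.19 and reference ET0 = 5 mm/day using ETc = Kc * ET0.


ETc = Kc * ET0
    = 1.19 * 5
    = 5.95 mm/day


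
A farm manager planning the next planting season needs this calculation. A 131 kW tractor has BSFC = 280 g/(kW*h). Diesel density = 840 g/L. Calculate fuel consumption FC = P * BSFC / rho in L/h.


FC = P * BSFC / rho_fuel
   = 131 * 280 / 840
   = 36680 / 840
   = 43.67 L/h


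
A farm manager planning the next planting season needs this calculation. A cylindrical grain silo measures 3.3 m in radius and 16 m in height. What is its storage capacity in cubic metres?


V = pi * r^2 * h
  = pi * 3.3^2 * 16
  = pi * 10.89 * 16
  = 547.39 m^3


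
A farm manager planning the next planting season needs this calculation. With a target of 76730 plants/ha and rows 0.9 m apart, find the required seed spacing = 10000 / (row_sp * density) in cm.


spacing = 10000 / (row_sp * density)
        = 10000 / (0.9 * 76730)
        = 10000 / 69057
        = 0.14481 m = 14.48 cm


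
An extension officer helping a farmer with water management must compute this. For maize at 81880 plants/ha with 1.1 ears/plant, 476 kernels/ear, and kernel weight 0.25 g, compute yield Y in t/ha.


Y = density * ears * kernels * kw
  = 81880 * 1.1 * 476 * 0.25 g/ha
  = 10718092 g/ha
  = 10718.09 kg/ha = 10.72 t/ha


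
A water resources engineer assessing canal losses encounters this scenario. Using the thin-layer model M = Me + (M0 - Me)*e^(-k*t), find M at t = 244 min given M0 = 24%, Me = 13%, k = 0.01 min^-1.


M = Me + (M0 - Me) * e^(-k*t)
  = 13 + (24 - 13) * e^(-0.01*244)
  = 13 + 11 * e^(-2.440)
  = 13 + 11 * 0.08716
  = 13 + 0.9588
  = 13.96%


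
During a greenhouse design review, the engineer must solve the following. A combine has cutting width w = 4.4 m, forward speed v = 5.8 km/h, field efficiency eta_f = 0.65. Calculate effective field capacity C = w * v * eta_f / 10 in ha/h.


C = w * v * eta_f / 10
  = 4.4 * 5.8 * 0.65 / 10
  = 16.59 / 10
  = 1.66 ha/h


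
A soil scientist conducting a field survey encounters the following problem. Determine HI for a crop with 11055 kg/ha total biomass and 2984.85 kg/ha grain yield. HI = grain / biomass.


HI = grain_yield / biomass
   = 2984.85 / 11055
   = 0.27


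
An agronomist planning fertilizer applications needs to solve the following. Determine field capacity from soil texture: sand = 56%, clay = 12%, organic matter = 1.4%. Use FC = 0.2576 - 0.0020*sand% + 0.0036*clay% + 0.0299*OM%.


FC = 0.2576 - 0.0020*56 + 0.0036*12 + 0.0299*1.4
   = 0.2576 - 0.1120 + 0.0432 + 0.0419
   = 0.2307


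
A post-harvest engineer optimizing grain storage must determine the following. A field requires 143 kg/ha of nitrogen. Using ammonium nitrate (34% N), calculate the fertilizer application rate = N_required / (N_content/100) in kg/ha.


Rate = N_required / (N_content / 100)
     = 143 / (34 / 100)
     = 143 / 0.34
     = 420.59 kg/ha


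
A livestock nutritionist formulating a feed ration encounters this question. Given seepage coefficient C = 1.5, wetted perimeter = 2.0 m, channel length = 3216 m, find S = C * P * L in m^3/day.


S = C * P * L
  = 1.5 * 2.0 * 3216
  = 9648 m^3/day


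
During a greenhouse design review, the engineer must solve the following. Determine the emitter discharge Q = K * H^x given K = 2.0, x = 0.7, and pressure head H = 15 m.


Q = K * H^x
  = 2.0 * 15^0.7
  = 2.0 * 6.6568
  = 13.31 L/h


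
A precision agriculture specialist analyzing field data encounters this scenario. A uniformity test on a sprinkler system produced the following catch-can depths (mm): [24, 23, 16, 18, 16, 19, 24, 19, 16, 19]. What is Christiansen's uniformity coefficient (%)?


xbar = 194 / 10 = 19.400
sum|xi - xbar| = 25.600
CU = 100 * (1 - 25.600 / (10 * 19.400))
   = 100 * (1 - 0.1320)
   = 86.80%


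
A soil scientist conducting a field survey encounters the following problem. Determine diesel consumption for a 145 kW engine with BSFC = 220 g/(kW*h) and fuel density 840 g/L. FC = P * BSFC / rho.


FC = P * BSFC / rho_fuel
   = 145 * 220 / 840
   = 31900 / 840
   = 37.98 L/h


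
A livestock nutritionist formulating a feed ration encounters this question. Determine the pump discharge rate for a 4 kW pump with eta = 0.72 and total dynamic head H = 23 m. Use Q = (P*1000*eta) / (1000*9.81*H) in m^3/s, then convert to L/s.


Q = (P * 1000 * eta) / (rho * g * H)
  = (4 * 1000 * 0.72) / (1000 * 9.81 * 23)
  = 2880 / 225630
  = 0.01276 m^3/s = 12.76 L/s


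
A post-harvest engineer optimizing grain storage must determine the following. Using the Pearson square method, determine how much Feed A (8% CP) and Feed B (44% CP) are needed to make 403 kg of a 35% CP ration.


parts_A = CP_b - target = 44 - 35 = 9
parts_B = target - CP_a = 35 - 8 = 27
total_parts = 9 + 27 = 36
Feed A = 403 * 9 / 36 = 100.75 kg
Feed B = 403 * 27 / 36 = 302.25 kg

100.75 kg


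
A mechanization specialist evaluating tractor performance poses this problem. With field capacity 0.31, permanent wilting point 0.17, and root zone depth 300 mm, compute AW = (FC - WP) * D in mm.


AW = (FC - WP) * D
   = (0.31 - 0.17) * 300
   = 0.14 * 300
   = 42 mm


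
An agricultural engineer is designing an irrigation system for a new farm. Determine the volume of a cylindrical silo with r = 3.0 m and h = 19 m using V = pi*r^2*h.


V = pi * r^2 * h
  = pi * 3.0^2 * 19
  = pi * 9 * 19
  = 537.21 m^3


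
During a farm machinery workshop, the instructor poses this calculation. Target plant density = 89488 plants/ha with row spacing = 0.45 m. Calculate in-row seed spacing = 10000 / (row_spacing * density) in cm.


spacing = 10000 / (row_sp * density)
        = 10000 / (0.45 * 89488)
        = 10000 / 40269.60
        = 0.24833 m = 24.83 cm


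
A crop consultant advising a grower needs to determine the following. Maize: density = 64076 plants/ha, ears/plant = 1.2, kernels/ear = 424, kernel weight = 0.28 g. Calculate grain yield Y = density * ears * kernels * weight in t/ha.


Y = density * ears * kernels * kw
  = 64076 * 1.2 * 424 * 0.28 g/ha
  = 9128523.26 g/ha
  = 9128.52 kg/ha = 9.13 t/ha


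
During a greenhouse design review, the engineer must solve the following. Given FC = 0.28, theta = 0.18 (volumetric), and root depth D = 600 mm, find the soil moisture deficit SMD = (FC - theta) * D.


SMD = (FC - theta) * D
    = (0.28 - 0.18) * 600
    = 0.100 * 600
    = 60 mm


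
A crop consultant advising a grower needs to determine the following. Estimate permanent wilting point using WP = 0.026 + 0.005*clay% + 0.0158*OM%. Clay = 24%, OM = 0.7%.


WP = 0.026 + 0.005*24 + 0.0158*0.7
   = 0.026 + 0.1200 + 0.0111
   = 0.1571


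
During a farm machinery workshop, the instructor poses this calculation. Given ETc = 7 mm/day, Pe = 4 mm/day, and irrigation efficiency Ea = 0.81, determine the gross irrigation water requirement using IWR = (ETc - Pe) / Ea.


IWR = (ETc - Pe) / Ea
    = (7 - 4) / 0.81
    = 3 / 0.81
    = 3.70 mm/day


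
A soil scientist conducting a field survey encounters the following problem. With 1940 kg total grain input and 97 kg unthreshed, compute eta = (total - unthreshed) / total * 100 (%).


eta = (total - unthreshed) / total * 100
    = (1940 - 97) / 1940 * 100
    = 1843 / 1940 * 100
    = 95%


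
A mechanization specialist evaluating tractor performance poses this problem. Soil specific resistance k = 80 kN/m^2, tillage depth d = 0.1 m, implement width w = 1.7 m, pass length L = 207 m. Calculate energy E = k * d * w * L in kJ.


E = k * d * w * L
  = 80 * 0.1 * 1.7 * 207
  = 2815.20 kJ


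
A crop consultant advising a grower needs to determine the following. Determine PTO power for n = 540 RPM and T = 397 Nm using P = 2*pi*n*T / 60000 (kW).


P = 2*pi*n*T / 60000
  = 2*pi * 540 * 397 / 60000
  = 1346989.27 / 60000
  = 22.45 kW


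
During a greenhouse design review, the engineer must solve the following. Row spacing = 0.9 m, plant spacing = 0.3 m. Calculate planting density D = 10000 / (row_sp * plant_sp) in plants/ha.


D = 10000 / (row_sp * plant_sp)
  = 10000 / (0.9 * 0.3)
  = 10000 / 0.2700
  = 37037.04 plants/ha


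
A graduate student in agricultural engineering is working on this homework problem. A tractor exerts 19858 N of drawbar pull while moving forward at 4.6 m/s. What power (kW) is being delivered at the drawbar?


P = F * v / 1000
  = 19858 * 4.6 / 1000
  = 91346.80 / 1000
  = 91.35 kW


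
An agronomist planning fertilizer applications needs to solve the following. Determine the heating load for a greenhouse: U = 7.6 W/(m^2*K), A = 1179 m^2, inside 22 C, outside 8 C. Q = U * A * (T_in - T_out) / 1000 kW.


dT = 22 - (8) = 14 K
Q = U * A * dT
  = 7.6 * 1179 * 14
  = 125445.60 W = 125.45 kW


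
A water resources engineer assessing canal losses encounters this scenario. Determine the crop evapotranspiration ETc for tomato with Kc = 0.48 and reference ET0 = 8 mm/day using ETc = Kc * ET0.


ETc = Kc * ET0
    = 0.48 * 8
    = 3.84 mm/day


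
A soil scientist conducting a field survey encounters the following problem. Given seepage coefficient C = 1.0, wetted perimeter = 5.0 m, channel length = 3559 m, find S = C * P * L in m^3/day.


S = C * P * L
  = 1.0 * 5.0 * 3559
  = 17795 m^3/day


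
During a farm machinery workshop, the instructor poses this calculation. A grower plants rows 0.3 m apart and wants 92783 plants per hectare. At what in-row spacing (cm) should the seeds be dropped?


spacing = 10000 / (row_sp * density)
        = 10000 / (0.3 * 92783)
        = 10000 / 27834.90
        = 0.35926 m = 35.93 cm


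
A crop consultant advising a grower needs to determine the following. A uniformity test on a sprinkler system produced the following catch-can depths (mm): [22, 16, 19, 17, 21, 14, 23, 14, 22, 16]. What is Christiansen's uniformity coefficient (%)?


xbar = 184 / 10 = 18.400
sum|xi - xbar| = 30
CU = 100 * (1 - 30 / (10 * 18.400))
   = 100 * (1 - 0.1630)
   = 83.70%


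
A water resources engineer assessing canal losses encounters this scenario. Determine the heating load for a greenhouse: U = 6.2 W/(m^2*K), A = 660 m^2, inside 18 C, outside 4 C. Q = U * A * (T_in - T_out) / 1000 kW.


dT = 18 - (4) = 14 K
Q = U * A * dT
  = 6.2 * 660 * 14
  = 57288 W = 57.29 kW


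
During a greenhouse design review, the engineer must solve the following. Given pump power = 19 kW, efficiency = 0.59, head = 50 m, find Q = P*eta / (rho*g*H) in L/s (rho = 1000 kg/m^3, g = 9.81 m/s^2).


Q = (P * 1000 * eta) / (rho * g * H)
  = (19 * 1000 * 0.59) / (1000 * 9.81 * 50)
  = 11210 / 490500
  = 0.02285 m^3/s = 22.85 L/s


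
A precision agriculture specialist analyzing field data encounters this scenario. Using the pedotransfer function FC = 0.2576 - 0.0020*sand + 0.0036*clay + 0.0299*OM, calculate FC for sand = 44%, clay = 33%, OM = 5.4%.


FC = 0.2576 - 0.0020*44 + 0.0036*33 + 0.0299*5.4
   = 0.2576 - 0.0880 + 0.1188 + 0.1615
   = 0.4499


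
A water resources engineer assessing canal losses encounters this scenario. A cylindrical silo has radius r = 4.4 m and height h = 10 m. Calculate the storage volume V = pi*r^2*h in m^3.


V = pi * r^2 * h
  = pi * 4.4^2 * 10
  = pi * 19.36 * 10
  = 608.21 m^3


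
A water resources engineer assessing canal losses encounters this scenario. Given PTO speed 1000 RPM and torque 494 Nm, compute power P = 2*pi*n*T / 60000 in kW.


P = 2*pi*n*T / 60000
  = 2*pi * 1000 * 494 / 60000
  = 3103893.54 / 60000
  = 51.73 kW


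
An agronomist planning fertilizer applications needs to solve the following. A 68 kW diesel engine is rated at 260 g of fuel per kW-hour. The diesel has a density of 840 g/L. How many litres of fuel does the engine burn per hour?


FC = P * BSFC / rho_fuel
   = 68 * 260 / 840
   = 17680 / 840
   = 21.05 L/h


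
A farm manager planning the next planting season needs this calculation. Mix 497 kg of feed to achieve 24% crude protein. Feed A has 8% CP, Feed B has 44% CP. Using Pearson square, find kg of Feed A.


parts_A = CP_b - target = 44 - 24 = 20
parts_B = target - CP_a = 24 - 8 = 16
total_parts = 20 + 16 = 36
Feed A = 497 * 20 / 36 = 276.11 kg
Feed B = 497 * 16 / 36 = 220.89 kg

276.11 kg


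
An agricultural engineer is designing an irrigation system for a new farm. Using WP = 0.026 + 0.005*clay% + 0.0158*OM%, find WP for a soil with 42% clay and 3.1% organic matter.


WP = 0.026 + 0.005*42 + 0.0158*3.1
   = 0.026 + 0.2100 + 0.0490
   = 0.2850


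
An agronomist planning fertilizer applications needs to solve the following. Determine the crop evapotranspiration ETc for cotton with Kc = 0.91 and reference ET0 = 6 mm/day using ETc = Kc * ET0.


ETc = Kc * ET0
    = 0.91 * 6
    = 5.46 mm/day


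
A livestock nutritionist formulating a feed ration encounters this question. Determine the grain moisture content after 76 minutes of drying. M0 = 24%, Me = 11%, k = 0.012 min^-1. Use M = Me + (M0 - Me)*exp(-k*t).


M = Me + (M0 - Me) * e^(-k*t)
  = 11 + (24 - 11) * e^(-0.012*76)
  = 11 + 13 * e^(-0.912)
  = 11 + 13 * 0.40172
  = 11 + 5.2224
  = 16.22%


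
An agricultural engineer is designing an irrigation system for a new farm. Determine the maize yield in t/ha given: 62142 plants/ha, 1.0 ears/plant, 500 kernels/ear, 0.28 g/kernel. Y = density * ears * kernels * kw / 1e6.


Y = density * ears * kernels * kw
  = 62142 * 1.0 * 500 * 0.28 g/ha
  = 8699880 g/ha
  = 8699.88 kg/ha = 8.70 t/ha


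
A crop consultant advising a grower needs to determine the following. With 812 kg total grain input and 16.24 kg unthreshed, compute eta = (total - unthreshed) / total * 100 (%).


eta = (total - unthreshed) / total * 100
    = (812 - 16.24) / 812 * 100
    = 795.76 / 812 * 100
    = 98%


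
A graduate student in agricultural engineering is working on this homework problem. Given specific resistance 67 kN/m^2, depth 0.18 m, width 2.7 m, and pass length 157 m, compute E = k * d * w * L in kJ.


E = k * d * w * L
  = 67 * 0.18 * 2.7 * 157
  = 5112.23 kJ


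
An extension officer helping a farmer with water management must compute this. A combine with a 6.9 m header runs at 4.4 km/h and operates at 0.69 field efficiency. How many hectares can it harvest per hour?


C = w * v * eta_f / 10
  = 6.9 * 4.4 * 0.69 / 10
  = 20.95 / 10
  = 2.09 ha/h


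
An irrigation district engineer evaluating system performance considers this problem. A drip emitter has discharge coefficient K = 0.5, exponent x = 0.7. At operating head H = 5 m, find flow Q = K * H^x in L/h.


Q = K * H^x
  = 0.5 * 5^0.7
  = 0.5 * 3.0852
  = 1.54 L/h


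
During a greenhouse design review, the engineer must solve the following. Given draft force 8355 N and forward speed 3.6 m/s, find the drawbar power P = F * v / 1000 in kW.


P = F * v / 1000
  = 8355 * 3.6 / 1000
  = 30078 / 1000
  = 30.08 kW


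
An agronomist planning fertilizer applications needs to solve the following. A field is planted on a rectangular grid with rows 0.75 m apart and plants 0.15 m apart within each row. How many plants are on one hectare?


D = 10000 / (row_sp * plant_sp)
  = 10000 / (0.75 * 0.15)
  = 10000 / 0.1125
  = 88888.89 plants/ha


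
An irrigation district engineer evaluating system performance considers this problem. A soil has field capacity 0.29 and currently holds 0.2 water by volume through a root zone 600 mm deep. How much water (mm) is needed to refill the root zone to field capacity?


SMD = (FC - theta) * D
    = (0.29 - 0.2) * 600
    = 0.090 * 600
    = 54 mm


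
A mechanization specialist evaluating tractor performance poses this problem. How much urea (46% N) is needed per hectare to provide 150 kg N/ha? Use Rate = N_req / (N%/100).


Rate = N_required / (N_content / 100)
     = 150 / (46 / 100)
     = 150 / 0.46
     = 326.09 kg/ha


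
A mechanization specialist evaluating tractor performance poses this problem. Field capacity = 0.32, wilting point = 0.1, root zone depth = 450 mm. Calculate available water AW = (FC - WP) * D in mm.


AW = (FC - WP) * D
   = (0.32 - 0.1) * 450
   = 0.22 * 450
   = 99 mm


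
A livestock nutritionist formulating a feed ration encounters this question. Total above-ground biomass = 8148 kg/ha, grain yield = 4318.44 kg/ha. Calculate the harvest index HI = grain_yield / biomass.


HI = grain_yield / biomass
   = 4318.44 / 8148
   = 0.53


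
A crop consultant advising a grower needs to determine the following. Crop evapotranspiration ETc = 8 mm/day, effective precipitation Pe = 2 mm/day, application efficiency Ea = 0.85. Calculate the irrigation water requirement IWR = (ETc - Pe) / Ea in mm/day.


IWR = (ETc - Pe) / Ea
    = (8 - 2) / 0.85
    = 6 / 0.85
    = 7.06 mm/day


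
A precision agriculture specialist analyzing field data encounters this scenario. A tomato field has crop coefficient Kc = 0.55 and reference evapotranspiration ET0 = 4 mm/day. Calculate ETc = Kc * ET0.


ETc = Kc * ET0
    = 0.55 * 4
    = 2.20 mm/day


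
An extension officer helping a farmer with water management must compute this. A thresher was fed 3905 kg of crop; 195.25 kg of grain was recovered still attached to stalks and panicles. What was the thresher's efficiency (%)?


eta = (total - unthreshed) / total * 100
    = (3905 - 195.25) / 3905 * 100
    = 3709.75 / 3905 * 100
    = 95%


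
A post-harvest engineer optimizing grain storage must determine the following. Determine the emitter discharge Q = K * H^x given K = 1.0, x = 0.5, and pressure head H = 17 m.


Q = K * H^x
  = 1.0 * 17^0.5
  = 1.0 * 4.1231
  = 4.12 L/h


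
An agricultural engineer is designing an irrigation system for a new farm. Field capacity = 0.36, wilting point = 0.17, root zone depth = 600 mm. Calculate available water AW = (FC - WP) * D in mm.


AW = (FC - WP) * D
   = (0.36 - 0.17) * 600
   = 0.19 * 600
   = 114 mm


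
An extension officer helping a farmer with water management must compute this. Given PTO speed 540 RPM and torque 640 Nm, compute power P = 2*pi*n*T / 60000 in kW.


P = 2*pi*n*T / 60000
  = 2*pi * 540 * 640 / 60000
  = 2171468.84 / 60000
  = 36.19 kW


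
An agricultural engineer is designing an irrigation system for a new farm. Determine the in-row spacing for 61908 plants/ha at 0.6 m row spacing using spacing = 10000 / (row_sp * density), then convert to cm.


spacing = 10000 / (row_sp * density)
        = 10000 / (0.6 * 61908)
        = 10000 / 37144.80
        = 0.26922 m = 26.92 cm


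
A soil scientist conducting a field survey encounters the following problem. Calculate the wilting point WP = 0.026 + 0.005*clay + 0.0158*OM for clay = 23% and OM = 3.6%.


WP = 0.026 + 0.005*23 + 0.0158*3.6
   = 0.026 + 0.1150 + 0.0569
   = 0.1979


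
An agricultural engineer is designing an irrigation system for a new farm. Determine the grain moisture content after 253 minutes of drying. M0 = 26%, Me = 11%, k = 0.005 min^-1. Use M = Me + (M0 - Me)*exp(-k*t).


M = Me + (M0 - Me) * e^(-k*t)
  = 11 + (26 - 11) * e^(-0.005*253)
  = 11 + 15 * e^(-1.265)
  = 11 + 15 * 0.28224
  = 11 + 4.2336
  = 15.23%


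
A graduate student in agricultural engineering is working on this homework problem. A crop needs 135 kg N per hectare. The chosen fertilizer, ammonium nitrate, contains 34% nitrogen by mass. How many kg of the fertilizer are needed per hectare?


Rate = N_required / (N_content / 100)
     = 135 / (34 / 100)
     = 135 / 0.34
     = 397.06 kg/ha


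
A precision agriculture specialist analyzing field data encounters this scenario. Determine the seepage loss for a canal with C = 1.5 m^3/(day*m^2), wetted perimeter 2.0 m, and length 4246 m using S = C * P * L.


S = C * P * L
  = 1.5 * 2.0 * 4246
  = 12738 m^3/day


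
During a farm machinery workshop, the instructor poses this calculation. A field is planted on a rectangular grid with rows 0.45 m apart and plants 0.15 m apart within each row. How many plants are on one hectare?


D = 10000 / (row_sp * plant_sp)
  = 10000 / (0.45 * 0.15)
  = 10000 / 0.0675
  = 148148.15 plants/ha


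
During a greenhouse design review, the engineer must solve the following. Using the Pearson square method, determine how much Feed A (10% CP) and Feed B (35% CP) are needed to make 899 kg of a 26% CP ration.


parts_A = CP_b - target = 35 - 26 = 9
parts_B = target - CP_a = 26 - 10 = 16
total_parts = 9 + 16 = 25
Feed A = 899 * 9 / 25 = 323.64 kg
Feed B = 899 * 16 / 25 = 575.36 kg

323.64 kg


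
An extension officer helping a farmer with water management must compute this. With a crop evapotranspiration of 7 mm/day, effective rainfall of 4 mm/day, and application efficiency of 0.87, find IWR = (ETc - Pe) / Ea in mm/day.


IWR = (ETc - Pe) / Ea
    = (7 - 4) / 0.87
    = 3 / 0.87
    = 3.45 mm/day


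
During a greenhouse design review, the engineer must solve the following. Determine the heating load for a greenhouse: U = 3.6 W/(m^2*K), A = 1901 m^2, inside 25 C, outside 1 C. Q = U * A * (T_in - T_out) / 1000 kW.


dT = 25 - (1) = 24 K
Q = U * A * dT
  = 3.6 * 1901 * 24
  = 164246.40 W = 164.25 kW


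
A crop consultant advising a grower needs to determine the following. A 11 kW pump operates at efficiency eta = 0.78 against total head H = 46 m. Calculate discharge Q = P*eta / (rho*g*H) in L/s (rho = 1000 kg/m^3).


Q = (P * 1000 * eta) / (rho * g * H)
  = (11 * 1000 * 0.78) / (1000 * 9.81 * 46)
  = 8580 / 451260
  = 0.01901 m^3/s = 19.01 L/s


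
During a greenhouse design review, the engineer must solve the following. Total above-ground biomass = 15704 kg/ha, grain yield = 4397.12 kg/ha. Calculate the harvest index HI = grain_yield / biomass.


HI = grain_yield / biomass
   = 4397.12 / 15704
   = 0.28


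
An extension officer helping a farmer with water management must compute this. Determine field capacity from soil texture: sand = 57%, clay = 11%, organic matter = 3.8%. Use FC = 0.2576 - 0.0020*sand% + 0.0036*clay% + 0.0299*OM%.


FC = 0.2576 - 0.0020*57 + 0.0036*11 + 0.0299*3.8
   = 0.2576 - 0.1140 + 0.0396 + 0.1136
   = 0.2968


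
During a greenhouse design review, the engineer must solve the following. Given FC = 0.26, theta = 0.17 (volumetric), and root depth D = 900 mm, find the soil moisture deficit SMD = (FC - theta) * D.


SMD = (FC - theta) * D
    = (0.26 - 0.17) * 900
    = 0.090 * 900
    = 81 mm


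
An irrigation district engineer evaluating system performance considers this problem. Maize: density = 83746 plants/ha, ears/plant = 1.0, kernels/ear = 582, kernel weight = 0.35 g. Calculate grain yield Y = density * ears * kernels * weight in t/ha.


Y = density * ears * kernels * kw
  = 83746 * 1.0 * 582 * 0.35 g/ha
  = 17059060.20 g/ha
  = 17059.06 kg/ha = 17.06 t/ha


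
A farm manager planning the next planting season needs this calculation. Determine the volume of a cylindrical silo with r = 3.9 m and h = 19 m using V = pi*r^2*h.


V = pi * r^2 * h
  = pi * 3.9^2 * 19
  = pi * 15.21 * 19
  = 907.89 m^3


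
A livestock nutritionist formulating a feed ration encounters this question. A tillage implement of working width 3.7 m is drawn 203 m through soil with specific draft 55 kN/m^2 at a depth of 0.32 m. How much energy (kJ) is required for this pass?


E = k * d * w * L
  = 55 * 0.32 * 3.7 * 203
  = 13219.36 kJ


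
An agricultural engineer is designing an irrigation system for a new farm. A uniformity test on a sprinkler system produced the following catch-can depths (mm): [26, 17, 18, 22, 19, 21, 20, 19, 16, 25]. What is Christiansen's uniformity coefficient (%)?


xbar = 203 / 10 = 20.300
sum|xi - xbar| = 25.600
CU = 100 * (1 - 25.600 / (10 * 20.300))
   = 100 * (1 - 0.1261)
   = 87.39%


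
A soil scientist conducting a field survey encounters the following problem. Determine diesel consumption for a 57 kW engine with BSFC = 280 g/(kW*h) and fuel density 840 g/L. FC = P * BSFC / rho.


FC = P * BSFC / rho_fuel
   = 57 * 280 / 840
   = 15960 / 840
   = 19 L/h


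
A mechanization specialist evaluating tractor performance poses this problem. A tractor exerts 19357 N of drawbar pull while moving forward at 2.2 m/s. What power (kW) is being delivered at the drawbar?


P = F * v / 1000
  = 19357 * 2.2 / 1000
  = 42585.40 / 1000
  = 42.59 kW


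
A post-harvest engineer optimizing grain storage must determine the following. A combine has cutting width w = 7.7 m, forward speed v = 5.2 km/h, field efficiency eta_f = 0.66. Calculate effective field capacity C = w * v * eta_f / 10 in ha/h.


C = w * v * eta_f / 10
  = 7.7 * 5.2 * 0.66 / 10
  = 26.43 / 10
  = 2.64 ha/h


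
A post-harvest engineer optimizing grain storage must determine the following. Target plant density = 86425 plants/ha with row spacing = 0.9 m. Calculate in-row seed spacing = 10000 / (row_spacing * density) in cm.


spacing = 10000 / (row_sp * density)
        = 10000 / (0.9 * 86425)
        = 10000 / 77782.50
        = 0.12856 m = 12.86 cm


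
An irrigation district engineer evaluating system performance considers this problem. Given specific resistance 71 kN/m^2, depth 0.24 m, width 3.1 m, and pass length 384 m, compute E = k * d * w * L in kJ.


E = k * d * w * L
  = 71 * 0.24 * 3.1 * 384
  = 20284.42 kJ


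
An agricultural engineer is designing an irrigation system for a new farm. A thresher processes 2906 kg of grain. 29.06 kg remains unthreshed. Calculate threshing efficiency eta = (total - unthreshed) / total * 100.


eta = (total - unthreshed) / total * 100
    = (2906 - 29.06) / 2906 * 100
    = 2876.94 / 2906 * 100
    = 99%


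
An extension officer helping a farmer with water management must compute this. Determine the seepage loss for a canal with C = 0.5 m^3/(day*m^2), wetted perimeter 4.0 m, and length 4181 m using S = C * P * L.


S = C * P * L
  = 0.5 * 4.0 * 4181
  = 8362 m^3/day


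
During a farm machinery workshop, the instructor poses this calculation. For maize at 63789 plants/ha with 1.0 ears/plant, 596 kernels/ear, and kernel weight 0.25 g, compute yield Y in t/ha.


Y = density * ears * kernels * kw
  = 63789 * 1.0 * 596 * 0.25 g/ha
  = 9504561 g/ha
  = 9504.56 kg/ha = 9.50 t/ha


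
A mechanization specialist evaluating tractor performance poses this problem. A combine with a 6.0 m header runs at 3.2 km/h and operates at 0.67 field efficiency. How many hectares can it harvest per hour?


C = w * v * eta_f / 10
  = 6.0 * 3.2 * 0.67 / 10
  = 12.86 / 10
  = 1.29 ha/h


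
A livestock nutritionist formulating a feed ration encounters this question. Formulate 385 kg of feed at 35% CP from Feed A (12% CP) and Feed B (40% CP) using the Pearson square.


parts_A = CP_b - target = 40 - 35 = 5
parts_B = target - CP_a = 35 - 12 = 23
total_parts = 5 + 23 = 28
Feed A = 385 * 5 / 28 = 68.75 kg
Feed B = 385 * 23 / 28 = 316.25 kg

68.75 kg


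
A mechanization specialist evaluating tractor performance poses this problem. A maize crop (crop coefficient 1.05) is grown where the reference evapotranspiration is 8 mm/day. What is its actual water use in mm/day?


ETc = Kc * ET0
    = 1.05 * 8
    = 8.40 mm/day


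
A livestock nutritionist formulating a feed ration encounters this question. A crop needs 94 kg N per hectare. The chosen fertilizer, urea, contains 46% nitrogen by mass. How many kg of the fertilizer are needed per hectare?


Rate = N_required / (N_content / 100)
     = 94 / (46 / 100)
     = 94 / 0.46
     = 204.35 kg/ha


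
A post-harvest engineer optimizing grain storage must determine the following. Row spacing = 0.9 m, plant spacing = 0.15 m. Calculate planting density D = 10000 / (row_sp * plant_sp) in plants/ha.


D = 10000 / (row_sp * plant_sp)
  = 10000 / (0.9 * 0.15)
  = 10000 / 0.1350
  = 74074.07 plants/ha


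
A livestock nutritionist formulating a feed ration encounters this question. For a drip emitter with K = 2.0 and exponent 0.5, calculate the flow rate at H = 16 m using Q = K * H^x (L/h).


Q = K * H^x
  = 2.0 * 16^0.5
  = 2.0 * 4
  = 8 L/h


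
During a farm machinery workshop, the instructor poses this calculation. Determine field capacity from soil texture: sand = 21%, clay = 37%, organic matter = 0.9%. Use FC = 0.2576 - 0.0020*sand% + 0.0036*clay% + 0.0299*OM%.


FC = 0.2576 - 0.0020*21 + 0.0036*37 + 0.0299*0.9
   = 0.2576 - 0.0420 + 0.1332 + 0.0269
   = 0.3757


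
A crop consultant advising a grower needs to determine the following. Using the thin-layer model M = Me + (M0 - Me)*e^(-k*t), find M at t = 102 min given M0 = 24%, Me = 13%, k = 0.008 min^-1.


M = Me + (M0 - Me) * e^(-k*t)
  = 13 + (24 - 13) * e^(-0.008*102)
  = 13 + 11 * e^(-0.816)
  = 13 + 11 * 0.44220
  = 13 + 4.8642
  = 17.86%


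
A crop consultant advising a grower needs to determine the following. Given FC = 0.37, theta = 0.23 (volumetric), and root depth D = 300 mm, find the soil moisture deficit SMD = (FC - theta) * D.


SMD = (FC - theta) * D
    = (0.37 - 0.23) * 300
    = 0.140 * 300
    = 42 mm


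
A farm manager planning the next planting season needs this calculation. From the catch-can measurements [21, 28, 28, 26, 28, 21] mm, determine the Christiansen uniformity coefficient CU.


xbar = 152 / 6 = 25.333
sum|xi - xbar| = 17.333
CU = 100 * (1 - 17.333 / (6 * 25.333))
   = 100 * (1 - 0.1140)
   = 88.60%


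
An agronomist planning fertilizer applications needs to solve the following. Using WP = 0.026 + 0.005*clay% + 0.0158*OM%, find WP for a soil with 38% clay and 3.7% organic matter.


WP = 0.026 + 0.005*38 + 0.0158*3.7
   = 0.026 + 0.1900 + 0.0585
   = 0.2745


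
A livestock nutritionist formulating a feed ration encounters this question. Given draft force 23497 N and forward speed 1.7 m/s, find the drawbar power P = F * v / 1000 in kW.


P = F * v / 1000
  = 23497 * 1.7 / 1000
  = 39944.90 / 1000
  = 39.94 kW


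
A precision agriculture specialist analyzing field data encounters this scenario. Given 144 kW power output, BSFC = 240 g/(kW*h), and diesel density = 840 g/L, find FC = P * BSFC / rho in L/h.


FC = P * BSFC / rho_fuel
   = 144 * 240 / 840
   = 34560 / 840
   = 41.14 L/h


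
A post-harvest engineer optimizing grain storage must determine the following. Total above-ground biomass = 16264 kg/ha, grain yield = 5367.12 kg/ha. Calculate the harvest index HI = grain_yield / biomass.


HI = grain_yield / biomass
   = 5367.12 / 16264
   = 0.33


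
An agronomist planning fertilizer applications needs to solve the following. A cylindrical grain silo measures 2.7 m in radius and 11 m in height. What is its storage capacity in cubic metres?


V = pi * r^2 * h
  = pi * 2.7^2 * 11
  = pi * 7.29 * 11
  = 251.92 m^3


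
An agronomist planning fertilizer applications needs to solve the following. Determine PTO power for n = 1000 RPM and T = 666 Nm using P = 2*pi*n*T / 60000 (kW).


P = 2*pi*n*T / 60000
  = 2*pi * 1000 * 666 / 60000
  = 4184601.41 / 60000
  = 69.74 kW


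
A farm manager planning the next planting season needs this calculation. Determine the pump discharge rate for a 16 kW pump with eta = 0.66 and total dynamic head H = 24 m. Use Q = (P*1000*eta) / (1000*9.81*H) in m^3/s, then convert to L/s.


Q = (P * 1000 * eta) / (rho * g * H)
  = (16 * 1000 * 0.66) / (1000 * 9.81 * 24)
  = 10560 / 235440
  = 0.04485 m^3/s = 44.85 L/s


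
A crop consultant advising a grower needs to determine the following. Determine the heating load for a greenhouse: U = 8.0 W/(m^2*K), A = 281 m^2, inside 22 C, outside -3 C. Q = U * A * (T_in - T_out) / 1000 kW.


dT = 22 - (-3) = 25 K
Q = U * A * dT
  = 8.0 * 281 * 25
  = 56200 W = 56.20 kW


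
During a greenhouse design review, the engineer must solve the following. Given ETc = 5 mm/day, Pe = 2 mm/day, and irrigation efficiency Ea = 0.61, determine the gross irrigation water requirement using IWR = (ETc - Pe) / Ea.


IWR = (ETc - Pe) / Ea
    = (5 - 2) / 0.61
    = 3 / 0.61
    = 4.92 mm/day


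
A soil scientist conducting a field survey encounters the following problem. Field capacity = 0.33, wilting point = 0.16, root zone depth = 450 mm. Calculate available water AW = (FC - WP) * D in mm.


AW = (FC - WP) * D
   = (0.33 - 0.16) * 450
   = 0.17 * 450
   = 76.50 mm


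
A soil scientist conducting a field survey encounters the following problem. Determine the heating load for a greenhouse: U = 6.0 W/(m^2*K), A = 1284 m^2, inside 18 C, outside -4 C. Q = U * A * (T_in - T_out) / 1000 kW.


dT = 18 - (-4) = 22 K
Q = U * A * dT
  = 6.0 * 1284 * 22
  = 169488 W = 169.49 kW


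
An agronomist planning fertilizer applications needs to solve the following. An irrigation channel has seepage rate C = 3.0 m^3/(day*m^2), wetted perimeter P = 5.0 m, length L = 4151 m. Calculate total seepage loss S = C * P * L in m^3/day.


S = C * P * L
  = 3.0 * 5.0 * 4151
  = 62265 m^3/day


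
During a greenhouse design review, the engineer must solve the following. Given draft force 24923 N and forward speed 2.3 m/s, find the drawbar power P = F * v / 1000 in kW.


P = F * v / 1000
  = 24923 * 2.3 / 1000
  = 57322.90 / 1000
  = 57.32 kW


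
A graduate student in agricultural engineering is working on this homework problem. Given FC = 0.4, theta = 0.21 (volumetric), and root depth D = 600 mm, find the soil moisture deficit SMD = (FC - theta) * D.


SMD = (FC - theta) * D
    = (0.4 - 0.21) * 600
    = 0.190 * 600
    = 114 mm


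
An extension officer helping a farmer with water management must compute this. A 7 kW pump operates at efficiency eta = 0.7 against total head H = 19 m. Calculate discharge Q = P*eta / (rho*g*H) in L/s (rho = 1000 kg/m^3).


Q = (P * 1000 * eta) / (rho * g * H)
  = (7 * 1000 * 0.7) / (1000 * 9.81 * 19)
  = 4900 / 186390
  = 0.02629 m^3/s = 26.29 L/s


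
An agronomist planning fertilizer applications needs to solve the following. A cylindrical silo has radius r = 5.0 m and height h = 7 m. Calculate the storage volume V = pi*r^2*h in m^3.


V = pi * r^2 * h
  = pi * 5.0^2 * 7
  = pi * 25 * 7
  = 549.78 m^3


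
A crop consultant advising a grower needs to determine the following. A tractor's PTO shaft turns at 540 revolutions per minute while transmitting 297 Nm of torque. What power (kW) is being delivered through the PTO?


P = 2*pi*n*T / 60000
  = 2*pi * 540 * 297 / 60000
  = 1007697.26 / 60000
  = 16.79 kW


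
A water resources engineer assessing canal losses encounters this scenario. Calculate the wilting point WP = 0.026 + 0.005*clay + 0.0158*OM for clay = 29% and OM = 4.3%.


WP = 0.026 + 0.005*29 + 0.0158*4.3
   = 0.026 + 0.1450 + 0.0679
   = 0.2389


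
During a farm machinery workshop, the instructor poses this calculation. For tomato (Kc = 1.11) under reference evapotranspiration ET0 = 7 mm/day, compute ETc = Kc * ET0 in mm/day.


ETc = Kc * ET0
    = 1.11 * 7
    = 7.77 mm/day


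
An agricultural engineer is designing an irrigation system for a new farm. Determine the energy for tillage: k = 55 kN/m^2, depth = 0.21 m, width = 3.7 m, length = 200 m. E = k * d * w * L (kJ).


E = k * d * w * L
  = 55 * 0.21 * 3.7 * 200
  = 8547 kJ


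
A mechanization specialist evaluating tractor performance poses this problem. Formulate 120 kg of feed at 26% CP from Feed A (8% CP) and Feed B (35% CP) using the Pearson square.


parts_A = CP_b - target = 35 - 26 = 9
parts_B = target - CP_a = 26 - 8 = 18
total_parts = 9 + 18 = 27
Feed A = 120 * 9 / 27 = 40 kg
Feed B = 120 * 18 / 27 = 80 kg

40 kg


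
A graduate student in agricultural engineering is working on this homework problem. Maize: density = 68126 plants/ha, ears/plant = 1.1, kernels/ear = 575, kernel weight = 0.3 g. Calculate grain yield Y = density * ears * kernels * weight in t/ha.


Y = density * ears * kernels * kw
  = 68126 * 1.1 * 575 * 0.3 g/ha
  = 12926908.50 g/ha
  = 12926.91 kg/ha = 12.93 t/ha


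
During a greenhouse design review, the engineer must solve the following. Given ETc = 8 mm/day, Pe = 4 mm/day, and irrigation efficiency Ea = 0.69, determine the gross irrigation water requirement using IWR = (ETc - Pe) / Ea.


IWR = (ETc - Pe) / Ea
    = (8 - 4) / 0.69
    = 4 / 0.69
    = 5.80 mm/day


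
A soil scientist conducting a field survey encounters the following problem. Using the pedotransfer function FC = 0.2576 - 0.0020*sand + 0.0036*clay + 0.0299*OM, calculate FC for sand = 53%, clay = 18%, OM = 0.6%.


FC = 0.2576 - 0.0020*53 + 0.0036*18 + 0.0299*0.6
   = 0.2576 - 0.1060 + 0.0648 + 0.0179
   = 0.2343


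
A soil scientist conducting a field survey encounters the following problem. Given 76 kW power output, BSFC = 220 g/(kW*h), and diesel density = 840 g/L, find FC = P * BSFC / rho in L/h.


FC = P * BSFC / rho_fuel
   = 76 * 220 / 840
   = 16720 / 840
   = 19.90 L/h


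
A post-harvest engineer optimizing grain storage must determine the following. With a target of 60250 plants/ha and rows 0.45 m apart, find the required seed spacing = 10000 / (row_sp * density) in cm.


spacing = 10000 / (row_sp * density)
        = 10000 / (0.45 * 60250)
        = 10000 / 27112.50
        = 0.36883 m = 36.88 cm


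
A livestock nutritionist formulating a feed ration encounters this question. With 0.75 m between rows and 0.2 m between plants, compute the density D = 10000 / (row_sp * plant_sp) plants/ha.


D = 10000 / (row_sp * plant_sp)
  = 10000 / (0.75 * 0.2)
  = 10000 / 0.1500
  = 66666.67 plants/ha


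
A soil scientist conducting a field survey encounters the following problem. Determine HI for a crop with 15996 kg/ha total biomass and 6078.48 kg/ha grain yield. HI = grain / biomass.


HI = grain_yield / biomass
   = 6078.48 / 15996
   = 0.38


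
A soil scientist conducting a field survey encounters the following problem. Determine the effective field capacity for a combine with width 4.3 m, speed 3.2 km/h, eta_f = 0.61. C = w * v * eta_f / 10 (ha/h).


C = w * v * eta_f / 10
  = 4.3 * 3.2 * 0.61 / 10
  = 8.39 / 10
  = 0.84 ha/h


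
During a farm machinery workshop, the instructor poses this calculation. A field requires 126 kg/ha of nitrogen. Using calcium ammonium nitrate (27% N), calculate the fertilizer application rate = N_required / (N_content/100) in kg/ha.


Rate = N_required / (N_content / 100)
     = 126 / (27 / 100)
     = 126 / 0.27
     = 466.67 kg/ha


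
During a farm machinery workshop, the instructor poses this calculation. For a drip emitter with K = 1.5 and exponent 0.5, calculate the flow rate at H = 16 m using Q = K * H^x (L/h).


Q = K * H^x
  = 1.5 * 16^0.5
  = 1.5 * 4
  = 6 L/h
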